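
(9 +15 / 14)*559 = 78819 / 14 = 5629.93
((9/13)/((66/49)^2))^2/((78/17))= 98001617/3087962592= 0.03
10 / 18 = 5 / 9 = 0.56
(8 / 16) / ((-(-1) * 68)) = 1 / 136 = 0.01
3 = 3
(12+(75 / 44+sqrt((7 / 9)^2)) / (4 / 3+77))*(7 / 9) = 2612561 / 279180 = 9.36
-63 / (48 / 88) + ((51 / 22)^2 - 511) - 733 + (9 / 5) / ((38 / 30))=-12439475 / 9196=-1352.70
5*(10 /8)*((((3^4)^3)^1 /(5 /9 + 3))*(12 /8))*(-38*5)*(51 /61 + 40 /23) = -123126177353625 /179584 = -685618860.00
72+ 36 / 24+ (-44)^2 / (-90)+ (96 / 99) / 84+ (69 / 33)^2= 56.37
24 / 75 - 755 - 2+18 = -18467 / 25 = -738.68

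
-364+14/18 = -3269/9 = -363.22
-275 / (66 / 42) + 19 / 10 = -1731 / 10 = -173.10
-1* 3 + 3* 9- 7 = 17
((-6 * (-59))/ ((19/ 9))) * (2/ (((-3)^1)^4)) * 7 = 1652/ 57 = 28.98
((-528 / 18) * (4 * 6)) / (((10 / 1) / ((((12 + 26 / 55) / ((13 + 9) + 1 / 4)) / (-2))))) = 43904 / 2225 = 19.73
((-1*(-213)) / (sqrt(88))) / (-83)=-213*sqrt(22) / 3652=-0.27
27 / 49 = 0.55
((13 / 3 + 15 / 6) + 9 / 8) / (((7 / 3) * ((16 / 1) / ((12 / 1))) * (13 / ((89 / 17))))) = 50997 / 49504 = 1.03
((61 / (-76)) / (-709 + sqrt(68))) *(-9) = -389241 / 38198588-549 *sqrt(17) / 19099294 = -0.01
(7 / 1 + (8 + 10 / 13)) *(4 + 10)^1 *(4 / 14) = 820 / 13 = 63.08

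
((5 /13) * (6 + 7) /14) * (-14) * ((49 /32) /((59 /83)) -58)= 527185 /1888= 279.23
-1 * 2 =-2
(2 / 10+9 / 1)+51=301 / 5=60.20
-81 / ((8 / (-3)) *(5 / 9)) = 2187 / 40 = 54.68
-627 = -627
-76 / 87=-0.87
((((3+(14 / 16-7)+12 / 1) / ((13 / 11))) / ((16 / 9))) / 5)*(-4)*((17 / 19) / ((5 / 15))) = -358479 / 39520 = -9.07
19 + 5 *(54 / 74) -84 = -2270 / 37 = -61.35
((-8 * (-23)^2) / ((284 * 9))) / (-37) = 1058 / 23643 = 0.04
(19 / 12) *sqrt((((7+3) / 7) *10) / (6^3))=95 *sqrt(42) / 1512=0.41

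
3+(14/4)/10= 67/20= 3.35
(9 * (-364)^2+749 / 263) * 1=313618781 / 263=1192466.85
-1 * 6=-6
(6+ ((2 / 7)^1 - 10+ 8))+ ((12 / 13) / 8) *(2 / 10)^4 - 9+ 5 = 32521 / 113750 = 0.29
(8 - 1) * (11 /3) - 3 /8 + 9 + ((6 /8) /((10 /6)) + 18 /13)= 56357 /1560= 36.13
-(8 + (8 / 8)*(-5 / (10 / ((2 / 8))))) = -63 / 8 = -7.88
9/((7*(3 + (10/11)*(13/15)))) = 297/875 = 0.34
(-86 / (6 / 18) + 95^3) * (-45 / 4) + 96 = -38569881 / 4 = -9642470.25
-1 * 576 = -576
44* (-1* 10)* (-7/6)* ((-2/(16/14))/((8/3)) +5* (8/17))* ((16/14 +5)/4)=2182895/1632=1337.56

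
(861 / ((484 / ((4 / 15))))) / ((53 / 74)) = 21238 / 32065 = 0.66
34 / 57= 0.60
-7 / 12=-0.58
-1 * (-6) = 6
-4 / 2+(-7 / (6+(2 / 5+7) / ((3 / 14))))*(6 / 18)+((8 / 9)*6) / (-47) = -186119 / 85728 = -2.17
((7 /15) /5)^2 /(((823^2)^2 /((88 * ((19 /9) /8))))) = 10241 /23225462820950625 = 0.00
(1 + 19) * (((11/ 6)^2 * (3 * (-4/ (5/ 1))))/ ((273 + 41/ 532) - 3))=-257488/ 431043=-0.60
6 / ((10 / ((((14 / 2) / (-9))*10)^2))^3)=235298000 / 177147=1328.26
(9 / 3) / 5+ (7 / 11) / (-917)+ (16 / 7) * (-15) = -33.69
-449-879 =-1328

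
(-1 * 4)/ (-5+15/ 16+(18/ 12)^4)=-4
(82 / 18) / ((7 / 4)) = 164 / 63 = 2.60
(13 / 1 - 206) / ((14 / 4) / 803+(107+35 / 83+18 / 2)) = -25726514 / 15519359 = -1.66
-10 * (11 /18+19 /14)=-1240 /63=-19.68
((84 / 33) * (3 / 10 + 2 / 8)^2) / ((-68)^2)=77 / 462400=0.00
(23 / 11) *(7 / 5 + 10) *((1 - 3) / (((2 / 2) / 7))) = -18354 / 55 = -333.71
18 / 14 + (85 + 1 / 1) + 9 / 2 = 1285 / 14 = 91.79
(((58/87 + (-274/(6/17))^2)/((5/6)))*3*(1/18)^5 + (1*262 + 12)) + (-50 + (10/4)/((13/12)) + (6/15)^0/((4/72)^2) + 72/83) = 2815253017073/5097109680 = 552.32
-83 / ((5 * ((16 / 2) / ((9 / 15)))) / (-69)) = 17181 / 200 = 85.90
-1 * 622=-622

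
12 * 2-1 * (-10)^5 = 100024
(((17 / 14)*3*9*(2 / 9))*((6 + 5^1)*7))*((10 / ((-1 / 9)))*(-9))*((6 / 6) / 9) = 50490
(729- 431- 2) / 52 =74 / 13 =5.69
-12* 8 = -96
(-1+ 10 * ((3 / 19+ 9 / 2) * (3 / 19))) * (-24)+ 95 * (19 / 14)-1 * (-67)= 219439 / 5054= 43.42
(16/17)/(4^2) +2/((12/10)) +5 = 343/51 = 6.73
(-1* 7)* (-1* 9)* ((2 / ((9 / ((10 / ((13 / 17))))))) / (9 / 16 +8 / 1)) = 38080 / 1781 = 21.38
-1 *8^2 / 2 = -32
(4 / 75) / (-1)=-4 / 75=-0.05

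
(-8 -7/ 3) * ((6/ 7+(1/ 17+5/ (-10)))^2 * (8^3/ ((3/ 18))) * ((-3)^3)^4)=-41335872120576/ 14161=-2918993864.88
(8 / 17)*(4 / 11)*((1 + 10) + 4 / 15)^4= 26103383072 / 9466875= 2757.34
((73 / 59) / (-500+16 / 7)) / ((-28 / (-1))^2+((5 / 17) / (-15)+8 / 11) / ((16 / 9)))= -0.00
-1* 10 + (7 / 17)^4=-832809 / 83521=-9.97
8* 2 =16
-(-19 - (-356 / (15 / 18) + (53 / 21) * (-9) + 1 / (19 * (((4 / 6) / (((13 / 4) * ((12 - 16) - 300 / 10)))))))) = -1169437 / 2660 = -439.64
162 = 162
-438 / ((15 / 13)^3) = -320762 / 1125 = -285.12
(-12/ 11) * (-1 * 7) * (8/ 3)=224/ 11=20.36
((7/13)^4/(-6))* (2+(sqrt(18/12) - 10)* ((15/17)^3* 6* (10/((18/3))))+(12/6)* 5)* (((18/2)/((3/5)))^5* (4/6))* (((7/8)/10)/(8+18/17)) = 705358276875/181590838 - 683722265625* sqrt(6)/2905453408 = 3307.90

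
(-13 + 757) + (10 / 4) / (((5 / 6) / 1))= 747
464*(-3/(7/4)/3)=-1856/7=-265.14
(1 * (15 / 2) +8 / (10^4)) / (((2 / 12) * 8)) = 3516 / 625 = 5.63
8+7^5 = 16815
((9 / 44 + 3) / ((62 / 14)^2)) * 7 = 48363 / 42284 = 1.14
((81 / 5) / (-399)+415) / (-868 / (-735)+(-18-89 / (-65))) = -10761972 / 400691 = -26.86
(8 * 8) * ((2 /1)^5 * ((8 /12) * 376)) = 1540096 /3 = 513365.33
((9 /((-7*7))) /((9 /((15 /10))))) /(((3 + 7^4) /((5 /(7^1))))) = -15 /1649144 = -0.00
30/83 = 0.36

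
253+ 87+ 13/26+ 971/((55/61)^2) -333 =7271557/6050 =1201.91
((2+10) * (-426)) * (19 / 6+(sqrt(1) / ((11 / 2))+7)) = -581916 / 11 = -52901.45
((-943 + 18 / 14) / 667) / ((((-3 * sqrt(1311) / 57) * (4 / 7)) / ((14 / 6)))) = 11536 * sqrt(1311) / 138069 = 3.03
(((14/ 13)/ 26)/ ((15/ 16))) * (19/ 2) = 1064/ 2535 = 0.42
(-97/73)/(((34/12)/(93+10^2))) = -112326/1241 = -90.51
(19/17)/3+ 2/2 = 70/51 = 1.37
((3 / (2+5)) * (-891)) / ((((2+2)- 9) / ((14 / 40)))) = 2673 / 100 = 26.73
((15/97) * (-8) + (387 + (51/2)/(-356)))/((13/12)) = 356.02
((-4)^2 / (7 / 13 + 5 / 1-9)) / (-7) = 208 / 315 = 0.66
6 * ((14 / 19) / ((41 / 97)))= 10.46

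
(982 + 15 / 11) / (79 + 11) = 10.93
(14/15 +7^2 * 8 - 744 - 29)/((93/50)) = -57010/279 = -204.34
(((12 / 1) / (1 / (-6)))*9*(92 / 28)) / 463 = -14904 / 3241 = -4.60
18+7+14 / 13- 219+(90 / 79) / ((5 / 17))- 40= -235234 / 1027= -229.05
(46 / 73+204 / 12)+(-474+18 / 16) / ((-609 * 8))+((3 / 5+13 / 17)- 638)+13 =-48845499399 / 80615360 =-605.91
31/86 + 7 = 633/86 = 7.36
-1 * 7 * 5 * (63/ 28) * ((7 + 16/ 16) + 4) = -945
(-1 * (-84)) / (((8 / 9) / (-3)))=-567 / 2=-283.50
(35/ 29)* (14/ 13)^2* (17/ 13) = 116620/ 63713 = 1.83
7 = 7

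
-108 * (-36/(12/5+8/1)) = 4860/13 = 373.85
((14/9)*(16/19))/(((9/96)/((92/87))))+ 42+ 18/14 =58.06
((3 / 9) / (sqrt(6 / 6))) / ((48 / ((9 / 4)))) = 1 / 64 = 0.02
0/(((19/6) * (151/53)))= 0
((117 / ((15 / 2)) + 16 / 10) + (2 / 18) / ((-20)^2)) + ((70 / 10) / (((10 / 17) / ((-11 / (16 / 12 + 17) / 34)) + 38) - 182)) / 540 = 588247 / 34200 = 17.20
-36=-36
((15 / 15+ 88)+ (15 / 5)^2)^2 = 9604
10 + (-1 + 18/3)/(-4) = 35/4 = 8.75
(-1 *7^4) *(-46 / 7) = 15778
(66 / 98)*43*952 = 192984 / 7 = 27569.14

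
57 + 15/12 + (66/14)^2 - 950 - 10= -172387/196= -879.53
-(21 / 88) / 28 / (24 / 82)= -41 / 1408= -0.03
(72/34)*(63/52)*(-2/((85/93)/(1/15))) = -35154/93925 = -0.37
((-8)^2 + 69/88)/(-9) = -5701/792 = -7.20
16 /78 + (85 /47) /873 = 110521 /533403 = 0.21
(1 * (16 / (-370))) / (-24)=1 / 555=0.00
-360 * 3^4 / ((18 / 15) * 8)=-6075 / 2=-3037.50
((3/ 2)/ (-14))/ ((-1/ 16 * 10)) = 6/ 35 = 0.17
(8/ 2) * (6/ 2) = 12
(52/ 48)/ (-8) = -13/ 96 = -0.14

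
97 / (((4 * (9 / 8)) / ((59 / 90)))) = 5723 / 405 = 14.13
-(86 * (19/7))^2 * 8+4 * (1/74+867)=-784019394/1813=-432443.13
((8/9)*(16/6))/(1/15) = 320/9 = 35.56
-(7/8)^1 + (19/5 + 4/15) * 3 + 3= 573/40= 14.32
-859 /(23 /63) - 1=-54140 /23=-2353.91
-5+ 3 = -2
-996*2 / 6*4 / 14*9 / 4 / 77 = -1494 / 539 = -2.77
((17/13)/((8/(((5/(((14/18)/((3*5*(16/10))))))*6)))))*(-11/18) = -8415/91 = -92.47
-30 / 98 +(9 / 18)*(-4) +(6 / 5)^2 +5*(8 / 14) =2439 / 1225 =1.99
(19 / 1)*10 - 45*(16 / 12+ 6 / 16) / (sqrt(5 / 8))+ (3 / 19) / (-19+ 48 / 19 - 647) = 798379 / 4202 - 123*sqrt(10) / 4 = 92.76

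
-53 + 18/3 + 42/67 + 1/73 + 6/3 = -216962/4891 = -44.36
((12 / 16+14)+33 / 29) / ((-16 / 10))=-9215 / 928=-9.93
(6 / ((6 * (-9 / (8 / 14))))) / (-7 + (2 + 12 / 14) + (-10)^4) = -4 / 629739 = -0.00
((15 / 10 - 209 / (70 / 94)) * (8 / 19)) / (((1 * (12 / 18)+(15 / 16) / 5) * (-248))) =0.55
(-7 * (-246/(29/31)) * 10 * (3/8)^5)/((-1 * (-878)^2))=-32429565/183137370112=-0.00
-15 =-15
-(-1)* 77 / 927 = 77 / 927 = 0.08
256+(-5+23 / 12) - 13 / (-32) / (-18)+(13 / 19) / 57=52588283 / 207936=252.91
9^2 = 81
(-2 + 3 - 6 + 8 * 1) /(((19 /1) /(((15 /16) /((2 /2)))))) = 45 /304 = 0.15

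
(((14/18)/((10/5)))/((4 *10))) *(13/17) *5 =91/2448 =0.04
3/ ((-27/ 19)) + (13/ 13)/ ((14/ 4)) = -115/ 63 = -1.83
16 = 16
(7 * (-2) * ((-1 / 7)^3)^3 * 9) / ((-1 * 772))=-9 / 2225213186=-0.00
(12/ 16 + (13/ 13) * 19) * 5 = 395/ 4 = 98.75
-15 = -15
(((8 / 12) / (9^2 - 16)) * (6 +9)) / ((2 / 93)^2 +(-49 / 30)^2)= 1729800 / 30000893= 0.06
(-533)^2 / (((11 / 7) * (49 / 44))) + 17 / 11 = 12500035 / 77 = 162338.12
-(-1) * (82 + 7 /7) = 83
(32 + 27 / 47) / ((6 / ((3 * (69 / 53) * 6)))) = 316917 / 2491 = 127.22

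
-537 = -537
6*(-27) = -162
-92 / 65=-1.42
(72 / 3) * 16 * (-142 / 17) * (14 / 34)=-381696 / 289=-1320.75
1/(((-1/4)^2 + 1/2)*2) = 8/9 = 0.89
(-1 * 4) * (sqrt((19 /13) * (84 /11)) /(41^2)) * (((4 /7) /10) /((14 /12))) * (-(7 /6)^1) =16 * sqrt(57057) /8413405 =0.00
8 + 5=13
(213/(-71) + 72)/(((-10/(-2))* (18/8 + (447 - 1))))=276/8965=0.03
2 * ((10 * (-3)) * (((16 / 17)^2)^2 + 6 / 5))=-9945672 / 83521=-119.08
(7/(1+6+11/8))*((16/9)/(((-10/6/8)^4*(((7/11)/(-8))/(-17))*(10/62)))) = 218829422592/209375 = 1045155.45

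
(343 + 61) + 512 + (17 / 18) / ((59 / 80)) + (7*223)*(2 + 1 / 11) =24422329 / 5841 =4181.19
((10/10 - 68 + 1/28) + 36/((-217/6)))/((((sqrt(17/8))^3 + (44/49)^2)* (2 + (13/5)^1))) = 8356592527360/6275218086931 - 5505730843060* sqrt(34)/6275218086931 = -3.78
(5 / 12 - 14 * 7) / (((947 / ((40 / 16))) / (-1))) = 5855 / 22728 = 0.26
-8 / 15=-0.53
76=76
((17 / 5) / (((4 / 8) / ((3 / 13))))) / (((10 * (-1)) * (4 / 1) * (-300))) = 0.00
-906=-906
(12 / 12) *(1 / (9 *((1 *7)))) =1 / 63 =0.02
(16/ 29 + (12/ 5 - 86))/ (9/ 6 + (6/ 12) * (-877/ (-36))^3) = -1123663104/ 97826584645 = -0.01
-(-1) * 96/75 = 32/25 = 1.28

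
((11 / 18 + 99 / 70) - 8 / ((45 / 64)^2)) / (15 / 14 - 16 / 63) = -401332 / 23175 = -17.32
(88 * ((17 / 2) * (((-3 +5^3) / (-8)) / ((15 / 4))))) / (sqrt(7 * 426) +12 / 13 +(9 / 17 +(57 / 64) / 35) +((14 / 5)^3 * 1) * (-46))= 127065995929600000 * sqrt(2982) / 42345293986474622097 +128122430864263763200 / 42345293986474622097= 3.19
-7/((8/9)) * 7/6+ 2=-7.19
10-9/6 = 17/2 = 8.50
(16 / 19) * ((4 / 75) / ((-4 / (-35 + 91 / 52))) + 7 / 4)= 2632 / 1425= 1.85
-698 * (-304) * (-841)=-178453472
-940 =-940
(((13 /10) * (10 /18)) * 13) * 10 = 845 /9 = 93.89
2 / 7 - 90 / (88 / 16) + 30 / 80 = -9673 / 616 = -15.70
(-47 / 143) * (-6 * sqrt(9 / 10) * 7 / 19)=2961 * sqrt(10) / 13585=0.69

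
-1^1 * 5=-5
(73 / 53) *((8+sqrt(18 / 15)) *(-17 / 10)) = -4964 / 265 - 1241 *sqrt(30) / 2650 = -21.30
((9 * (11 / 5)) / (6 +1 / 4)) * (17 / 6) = 1122 / 125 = 8.98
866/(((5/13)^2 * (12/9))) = 219531/50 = 4390.62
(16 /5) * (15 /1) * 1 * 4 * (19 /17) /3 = 1216 /17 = 71.53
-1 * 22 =-22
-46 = -46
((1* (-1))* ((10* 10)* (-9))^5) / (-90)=-6561000000000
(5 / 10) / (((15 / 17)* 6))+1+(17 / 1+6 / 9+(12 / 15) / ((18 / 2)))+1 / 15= 227 / 12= 18.92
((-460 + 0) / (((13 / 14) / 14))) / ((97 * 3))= -90160 / 3783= -23.83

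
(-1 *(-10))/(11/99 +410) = 90/3691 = 0.02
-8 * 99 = -792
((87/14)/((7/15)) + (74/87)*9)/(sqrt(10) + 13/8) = -1033084/223097 + 635744*sqrt(10)/223097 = 4.38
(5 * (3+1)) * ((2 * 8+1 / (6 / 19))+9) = 1690 / 3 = 563.33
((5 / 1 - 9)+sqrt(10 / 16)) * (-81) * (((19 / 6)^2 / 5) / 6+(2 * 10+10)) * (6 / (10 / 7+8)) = 687981 / 110 - 687981 * sqrt(10) / 1760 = 5018.24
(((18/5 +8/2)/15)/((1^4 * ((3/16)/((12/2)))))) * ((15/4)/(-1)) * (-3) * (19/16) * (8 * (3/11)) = 25992/55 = 472.58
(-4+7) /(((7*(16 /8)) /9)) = 27 /14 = 1.93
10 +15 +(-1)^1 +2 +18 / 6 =29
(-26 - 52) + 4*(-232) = -1006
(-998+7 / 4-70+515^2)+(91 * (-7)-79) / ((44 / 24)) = 11605801 / 44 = 263768.20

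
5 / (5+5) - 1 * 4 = -7 / 2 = -3.50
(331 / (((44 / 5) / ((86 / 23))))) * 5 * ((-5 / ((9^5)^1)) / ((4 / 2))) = -1779125 / 59757588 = -0.03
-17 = -17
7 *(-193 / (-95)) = 1351 / 95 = 14.22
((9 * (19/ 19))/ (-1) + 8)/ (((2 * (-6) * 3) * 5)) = 1/ 180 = 0.01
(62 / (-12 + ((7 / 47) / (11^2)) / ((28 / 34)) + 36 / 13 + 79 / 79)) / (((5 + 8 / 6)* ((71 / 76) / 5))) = -183348880 / 28797529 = -6.37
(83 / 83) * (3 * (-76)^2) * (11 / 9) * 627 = 13279024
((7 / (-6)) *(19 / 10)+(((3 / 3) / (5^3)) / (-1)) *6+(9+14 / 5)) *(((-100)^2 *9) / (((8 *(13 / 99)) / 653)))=13869690615 / 26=533449639.04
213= 213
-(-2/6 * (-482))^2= -232324/9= -25813.78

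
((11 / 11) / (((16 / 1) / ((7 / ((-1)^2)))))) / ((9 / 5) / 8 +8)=0.05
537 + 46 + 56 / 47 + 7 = 591.19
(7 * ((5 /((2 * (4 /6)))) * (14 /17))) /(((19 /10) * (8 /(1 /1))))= 3675 /2584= 1.42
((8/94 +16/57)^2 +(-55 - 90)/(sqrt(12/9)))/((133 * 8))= 17150/136363779 - 145 * sqrt(3)/2128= -0.12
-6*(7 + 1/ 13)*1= -552/ 13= -42.46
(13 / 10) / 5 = 13 / 50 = 0.26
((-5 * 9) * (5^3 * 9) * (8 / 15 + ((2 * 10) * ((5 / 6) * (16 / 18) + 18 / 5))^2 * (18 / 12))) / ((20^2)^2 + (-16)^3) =-7401125 / 2016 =-3671.19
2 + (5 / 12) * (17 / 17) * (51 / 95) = 169 / 76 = 2.22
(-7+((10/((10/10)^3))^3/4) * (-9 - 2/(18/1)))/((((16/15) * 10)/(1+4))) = -102815/96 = -1070.99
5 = 5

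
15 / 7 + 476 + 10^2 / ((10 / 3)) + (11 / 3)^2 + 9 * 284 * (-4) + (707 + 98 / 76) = -21531931 / 2394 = -8994.12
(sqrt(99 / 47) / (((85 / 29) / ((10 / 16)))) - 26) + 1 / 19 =-493 / 19 + 87*sqrt(517) / 6392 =-25.64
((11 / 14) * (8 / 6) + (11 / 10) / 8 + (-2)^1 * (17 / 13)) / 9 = -31237 / 196560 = -0.16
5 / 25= 0.20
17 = 17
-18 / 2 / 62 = -9 / 62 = -0.15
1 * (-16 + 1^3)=-15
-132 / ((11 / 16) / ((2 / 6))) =-64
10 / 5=2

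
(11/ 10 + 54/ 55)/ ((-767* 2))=-229/ 168740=-0.00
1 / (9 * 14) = 1 / 126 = 0.01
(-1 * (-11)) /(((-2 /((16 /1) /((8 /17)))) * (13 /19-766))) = 3553 /14541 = 0.24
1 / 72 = 0.01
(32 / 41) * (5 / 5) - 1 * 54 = -2182 / 41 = -53.22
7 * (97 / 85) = 7.99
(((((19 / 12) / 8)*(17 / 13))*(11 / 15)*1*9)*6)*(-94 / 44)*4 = -45543 / 520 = -87.58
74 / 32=37 / 16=2.31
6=6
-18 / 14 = -9 / 7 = -1.29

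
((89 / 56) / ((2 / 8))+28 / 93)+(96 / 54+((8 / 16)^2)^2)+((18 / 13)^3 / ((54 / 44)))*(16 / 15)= 3709136897 / 343259280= 10.81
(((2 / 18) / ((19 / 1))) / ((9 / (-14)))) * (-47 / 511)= 94 / 112347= 0.00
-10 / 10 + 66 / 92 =-13 / 46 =-0.28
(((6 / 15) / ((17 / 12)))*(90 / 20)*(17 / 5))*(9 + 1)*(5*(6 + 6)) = 2592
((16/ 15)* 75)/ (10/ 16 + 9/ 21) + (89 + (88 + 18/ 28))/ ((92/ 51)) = 174.41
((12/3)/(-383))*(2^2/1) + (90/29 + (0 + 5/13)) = 497613/144391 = 3.45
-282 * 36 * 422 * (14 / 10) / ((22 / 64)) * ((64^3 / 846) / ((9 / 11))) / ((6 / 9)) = -9911979212.80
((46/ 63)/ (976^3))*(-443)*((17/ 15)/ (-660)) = 173213/ 289931365785600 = 0.00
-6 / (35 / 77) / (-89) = 66 / 445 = 0.15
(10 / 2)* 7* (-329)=-11515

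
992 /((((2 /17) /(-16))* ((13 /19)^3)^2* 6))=-3173526948736 /14480427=-219159.76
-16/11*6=-96/11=-8.73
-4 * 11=-44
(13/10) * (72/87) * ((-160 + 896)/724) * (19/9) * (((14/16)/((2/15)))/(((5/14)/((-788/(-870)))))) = 438709544/11416575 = 38.43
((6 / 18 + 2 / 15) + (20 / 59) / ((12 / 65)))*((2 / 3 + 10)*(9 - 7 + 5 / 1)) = 456512 / 2655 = 171.94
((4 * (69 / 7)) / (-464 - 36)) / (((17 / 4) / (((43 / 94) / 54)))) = -989 / 6292125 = -0.00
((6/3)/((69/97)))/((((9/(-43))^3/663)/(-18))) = 6817566236/1863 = 3659455.84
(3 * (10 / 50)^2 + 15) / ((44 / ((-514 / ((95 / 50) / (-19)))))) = 97146 / 55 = 1766.29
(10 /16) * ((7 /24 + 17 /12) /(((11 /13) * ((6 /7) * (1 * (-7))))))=-2665 /12672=-0.21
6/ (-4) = -3/ 2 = -1.50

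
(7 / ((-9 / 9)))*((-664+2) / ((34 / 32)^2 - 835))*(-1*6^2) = 4745216 / 23719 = 200.06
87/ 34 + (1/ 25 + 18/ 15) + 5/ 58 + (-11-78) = -1049042/ 12325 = -85.11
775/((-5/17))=-2635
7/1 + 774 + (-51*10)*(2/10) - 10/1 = 669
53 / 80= 0.66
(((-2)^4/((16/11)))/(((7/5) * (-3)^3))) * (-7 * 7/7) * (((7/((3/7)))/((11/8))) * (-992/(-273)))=277760/3159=87.93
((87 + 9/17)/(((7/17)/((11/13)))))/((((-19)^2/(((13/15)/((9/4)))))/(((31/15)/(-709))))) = -676544/1209359025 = -0.00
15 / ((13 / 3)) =45 / 13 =3.46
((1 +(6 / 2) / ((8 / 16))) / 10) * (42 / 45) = 49 / 75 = 0.65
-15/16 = -0.94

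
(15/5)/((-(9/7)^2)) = -49/27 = -1.81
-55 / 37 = -1.49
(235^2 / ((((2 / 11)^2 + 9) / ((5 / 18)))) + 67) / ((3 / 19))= 659856377 / 59022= 11179.84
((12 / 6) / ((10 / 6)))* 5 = 6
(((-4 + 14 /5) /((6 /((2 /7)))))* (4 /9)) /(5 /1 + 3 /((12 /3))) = -32 /7245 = -0.00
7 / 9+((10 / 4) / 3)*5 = 89 / 18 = 4.94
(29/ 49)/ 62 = 0.01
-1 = -1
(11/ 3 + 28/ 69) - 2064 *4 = -569383/ 69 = -8251.93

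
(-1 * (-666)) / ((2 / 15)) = 4995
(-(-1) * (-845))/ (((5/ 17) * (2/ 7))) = -20111/ 2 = -10055.50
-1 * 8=-8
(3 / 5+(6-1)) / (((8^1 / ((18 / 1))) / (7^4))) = 151263 / 5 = 30252.60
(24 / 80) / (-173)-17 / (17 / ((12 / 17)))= -20811 / 29410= -0.71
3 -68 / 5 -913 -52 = -4878 / 5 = -975.60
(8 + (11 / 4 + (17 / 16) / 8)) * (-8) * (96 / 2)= -4179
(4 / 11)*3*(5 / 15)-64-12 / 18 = -2122 / 33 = -64.30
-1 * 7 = -7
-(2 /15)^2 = -4 /225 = -0.02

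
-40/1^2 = -40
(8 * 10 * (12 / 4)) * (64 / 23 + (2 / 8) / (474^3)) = 136315422835 / 204118146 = 667.83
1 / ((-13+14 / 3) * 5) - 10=-1253 / 125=-10.02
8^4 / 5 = 4096 / 5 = 819.20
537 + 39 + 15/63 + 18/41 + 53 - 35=512017/861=594.68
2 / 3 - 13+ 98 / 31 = -853 / 93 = -9.17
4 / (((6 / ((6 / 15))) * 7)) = 4 / 105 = 0.04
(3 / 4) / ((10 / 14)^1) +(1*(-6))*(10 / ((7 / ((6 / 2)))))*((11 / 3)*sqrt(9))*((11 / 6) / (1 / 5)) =-2591.81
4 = 4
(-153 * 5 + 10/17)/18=-12995/306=-42.47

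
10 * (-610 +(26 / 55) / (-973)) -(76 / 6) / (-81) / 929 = -14738649192230 / 2416170141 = -6100.00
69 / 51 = 23 / 17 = 1.35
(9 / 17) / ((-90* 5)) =-1 / 850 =-0.00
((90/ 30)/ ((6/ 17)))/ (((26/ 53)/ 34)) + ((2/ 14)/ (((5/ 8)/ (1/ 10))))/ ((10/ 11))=13402947/ 22750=589.14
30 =30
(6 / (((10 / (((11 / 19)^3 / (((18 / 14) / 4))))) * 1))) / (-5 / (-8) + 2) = 42592 / 308655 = 0.14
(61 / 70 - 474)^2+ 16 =1096946561 / 4900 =223866.65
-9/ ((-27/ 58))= 58/ 3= 19.33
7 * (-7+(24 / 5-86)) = -3087 / 5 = -617.40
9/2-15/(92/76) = -7.89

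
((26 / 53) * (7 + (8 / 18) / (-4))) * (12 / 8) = 5.07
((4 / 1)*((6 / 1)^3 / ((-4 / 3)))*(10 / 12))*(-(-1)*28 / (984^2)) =-105 / 6724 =-0.02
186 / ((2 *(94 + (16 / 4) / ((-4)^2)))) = 372 / 377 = 0.99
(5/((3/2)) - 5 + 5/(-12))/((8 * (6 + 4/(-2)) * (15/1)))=-5/1152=-0.00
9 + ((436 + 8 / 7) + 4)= 3151 / 7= 450.14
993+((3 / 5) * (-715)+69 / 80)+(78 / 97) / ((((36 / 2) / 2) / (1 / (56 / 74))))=92069233 / 162960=564.98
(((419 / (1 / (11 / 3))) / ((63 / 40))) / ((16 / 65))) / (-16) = -1497925 / 6048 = -247.67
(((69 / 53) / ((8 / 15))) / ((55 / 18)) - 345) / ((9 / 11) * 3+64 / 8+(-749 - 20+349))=802677 / 955060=0.84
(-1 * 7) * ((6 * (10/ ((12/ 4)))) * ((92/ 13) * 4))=-51520/ 13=-3963.08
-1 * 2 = -2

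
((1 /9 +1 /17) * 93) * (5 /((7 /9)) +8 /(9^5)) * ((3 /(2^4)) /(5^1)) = 1070876183 /281073240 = 3.81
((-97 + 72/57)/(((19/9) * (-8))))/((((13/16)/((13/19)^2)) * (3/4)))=567528/130321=4.35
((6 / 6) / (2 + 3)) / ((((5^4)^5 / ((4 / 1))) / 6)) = 24 / 476837158203125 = 0.00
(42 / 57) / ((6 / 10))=70 / 57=1.23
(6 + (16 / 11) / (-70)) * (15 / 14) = 6.41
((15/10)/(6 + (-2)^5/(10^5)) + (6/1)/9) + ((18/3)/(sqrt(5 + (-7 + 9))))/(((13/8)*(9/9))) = 103121/112494 + 48*sqrt(7)/91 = 2.31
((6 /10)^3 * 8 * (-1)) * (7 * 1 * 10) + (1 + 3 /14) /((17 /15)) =-41961 /350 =-119.89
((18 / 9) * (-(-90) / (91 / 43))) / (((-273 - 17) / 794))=-614556 / 2639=-232.87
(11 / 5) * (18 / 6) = 33 / 5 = 6.60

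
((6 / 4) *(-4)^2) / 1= 24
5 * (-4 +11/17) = -285/17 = -16.76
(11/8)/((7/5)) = 55/56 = 0.98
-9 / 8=-1.12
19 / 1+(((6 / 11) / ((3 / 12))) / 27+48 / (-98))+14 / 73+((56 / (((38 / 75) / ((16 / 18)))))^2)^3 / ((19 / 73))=88585501362313522752936158921 / 25639783888221657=3455001873202.52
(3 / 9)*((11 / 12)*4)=11 / 9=1.22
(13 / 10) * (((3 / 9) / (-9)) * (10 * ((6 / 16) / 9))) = -0.02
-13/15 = -0.87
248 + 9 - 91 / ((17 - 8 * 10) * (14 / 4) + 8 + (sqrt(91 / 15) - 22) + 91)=257.65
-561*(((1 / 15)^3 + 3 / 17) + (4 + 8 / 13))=-39317806 / 14625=-2688.40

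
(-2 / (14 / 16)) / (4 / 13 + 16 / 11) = -572 / 441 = -1.30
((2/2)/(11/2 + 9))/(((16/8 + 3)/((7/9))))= 14/1305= 0.01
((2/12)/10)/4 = 1/240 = 0.00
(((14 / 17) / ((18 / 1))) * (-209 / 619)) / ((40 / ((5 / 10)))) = -1463 / 7576560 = -0.00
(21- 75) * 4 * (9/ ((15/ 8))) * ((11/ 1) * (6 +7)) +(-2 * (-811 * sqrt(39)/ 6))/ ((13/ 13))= -741312/ 5 +811 * sqrt(39)/ 3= -146574.17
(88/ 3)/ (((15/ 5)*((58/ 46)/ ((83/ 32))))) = 20999/ 1044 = 20.11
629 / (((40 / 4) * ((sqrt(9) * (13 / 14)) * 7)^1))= 629 / 195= 3.23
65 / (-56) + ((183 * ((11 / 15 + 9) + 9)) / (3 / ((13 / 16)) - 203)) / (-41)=-22046427 / 29744680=-0.74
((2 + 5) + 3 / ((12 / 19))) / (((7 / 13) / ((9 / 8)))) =5499 / 224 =24.55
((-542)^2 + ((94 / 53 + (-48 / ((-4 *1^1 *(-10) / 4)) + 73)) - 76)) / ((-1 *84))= -25948621 / 7420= -3497.12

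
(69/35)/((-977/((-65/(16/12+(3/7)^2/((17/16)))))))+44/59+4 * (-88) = -76192124361/216968252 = -351.17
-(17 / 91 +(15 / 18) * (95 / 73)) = -1.27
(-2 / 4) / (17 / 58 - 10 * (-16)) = -29 / 9297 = -0.00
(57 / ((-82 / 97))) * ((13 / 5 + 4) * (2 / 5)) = -178.01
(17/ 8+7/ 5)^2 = 19881/ 1600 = 12.43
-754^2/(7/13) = -7390708/7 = -1055815.43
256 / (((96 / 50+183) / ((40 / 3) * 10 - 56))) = 1484800 / 13869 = 107.06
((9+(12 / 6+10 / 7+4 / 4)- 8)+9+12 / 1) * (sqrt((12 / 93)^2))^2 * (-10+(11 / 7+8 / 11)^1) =-3.39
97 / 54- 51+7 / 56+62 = 2791 / 216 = 12.92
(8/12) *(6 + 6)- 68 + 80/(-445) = -60.18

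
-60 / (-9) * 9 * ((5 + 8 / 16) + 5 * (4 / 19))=7470 / 19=393.16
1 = 1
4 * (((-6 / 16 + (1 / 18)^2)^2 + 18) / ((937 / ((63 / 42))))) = 7616353 / 65575008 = 0.12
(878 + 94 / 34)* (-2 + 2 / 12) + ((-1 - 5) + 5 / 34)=-27550 / 17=-1620.59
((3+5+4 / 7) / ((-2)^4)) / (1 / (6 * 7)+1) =45 / 86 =0.52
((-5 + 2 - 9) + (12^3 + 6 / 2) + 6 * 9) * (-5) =-8865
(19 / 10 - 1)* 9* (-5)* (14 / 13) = -567 / 13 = -43.62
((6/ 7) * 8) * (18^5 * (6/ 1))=544195584/ 7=77742226.29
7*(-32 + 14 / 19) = -4158 / 19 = -218.84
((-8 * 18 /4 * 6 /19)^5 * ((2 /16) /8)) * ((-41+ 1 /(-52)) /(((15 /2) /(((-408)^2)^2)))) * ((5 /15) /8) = 18735980946648.09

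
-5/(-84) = 5/84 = 0.06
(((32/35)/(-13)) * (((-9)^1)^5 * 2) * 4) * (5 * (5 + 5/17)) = 1360488960/1547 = 879436.95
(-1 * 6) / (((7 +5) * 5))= -1 / 10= -0.10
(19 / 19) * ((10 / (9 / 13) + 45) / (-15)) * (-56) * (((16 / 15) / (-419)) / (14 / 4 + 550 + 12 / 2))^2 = 6135808 / 1335471121725075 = 0.00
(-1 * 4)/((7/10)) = -5.71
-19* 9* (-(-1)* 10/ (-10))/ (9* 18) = 19/ 18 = 1.06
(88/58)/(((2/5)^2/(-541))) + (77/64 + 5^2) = -9472967/1856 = -5103.97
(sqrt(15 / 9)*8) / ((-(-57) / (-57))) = -10.33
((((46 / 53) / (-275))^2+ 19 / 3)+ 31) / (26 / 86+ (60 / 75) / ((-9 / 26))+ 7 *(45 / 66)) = 6138396977784 / 454450904875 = 13.51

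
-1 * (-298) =298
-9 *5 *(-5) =225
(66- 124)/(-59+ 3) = 29/28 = 1.04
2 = 2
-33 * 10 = -330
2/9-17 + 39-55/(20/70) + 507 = 6061/18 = 336.72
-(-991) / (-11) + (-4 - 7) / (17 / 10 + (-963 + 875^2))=-7577818477 / 84113007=-90.09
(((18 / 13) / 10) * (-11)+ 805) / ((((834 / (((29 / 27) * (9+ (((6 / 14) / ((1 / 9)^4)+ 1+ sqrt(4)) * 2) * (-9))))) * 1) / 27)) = -89512413231 / 63245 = -1415327.90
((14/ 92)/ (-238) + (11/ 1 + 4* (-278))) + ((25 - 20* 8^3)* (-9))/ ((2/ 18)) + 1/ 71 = 91757213309/ 111044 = 826314.01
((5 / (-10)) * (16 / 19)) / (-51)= 8 / 969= 0.01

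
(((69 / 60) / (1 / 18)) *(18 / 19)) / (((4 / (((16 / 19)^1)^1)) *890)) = 3726 / 803225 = 0.00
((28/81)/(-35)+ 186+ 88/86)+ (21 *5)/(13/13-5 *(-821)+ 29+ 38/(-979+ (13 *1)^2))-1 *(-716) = 26336343986443/29164134240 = 903.04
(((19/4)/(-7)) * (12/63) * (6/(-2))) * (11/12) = 0.36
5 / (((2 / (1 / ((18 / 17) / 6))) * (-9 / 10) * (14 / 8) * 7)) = -1.28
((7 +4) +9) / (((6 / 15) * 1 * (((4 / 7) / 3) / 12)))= 3150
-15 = -15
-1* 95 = -95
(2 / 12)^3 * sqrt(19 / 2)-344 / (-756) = sqrt(38) / 432 + 86 / 189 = 0.47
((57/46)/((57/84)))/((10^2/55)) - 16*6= -21849/230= -95.00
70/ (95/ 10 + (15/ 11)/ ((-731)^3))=7.37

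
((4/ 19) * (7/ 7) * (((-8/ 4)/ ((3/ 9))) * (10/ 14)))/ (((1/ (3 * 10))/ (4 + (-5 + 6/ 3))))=-3600/ 133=-27.07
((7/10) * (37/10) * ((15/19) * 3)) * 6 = 6993/190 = 36.81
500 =500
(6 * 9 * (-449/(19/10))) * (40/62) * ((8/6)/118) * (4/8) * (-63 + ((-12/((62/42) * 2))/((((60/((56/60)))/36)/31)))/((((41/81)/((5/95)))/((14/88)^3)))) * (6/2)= 316905489429669/36031539599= 8795.22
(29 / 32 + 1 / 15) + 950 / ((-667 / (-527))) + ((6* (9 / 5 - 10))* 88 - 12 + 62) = -1129533247 / 320160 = -3528.03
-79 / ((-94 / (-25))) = -1975 / 94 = -21.01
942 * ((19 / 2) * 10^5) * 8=7159200000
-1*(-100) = 100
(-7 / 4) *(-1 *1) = 7 / 4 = 1.75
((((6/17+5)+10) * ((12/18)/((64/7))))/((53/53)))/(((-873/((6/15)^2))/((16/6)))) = -203/371025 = -0.00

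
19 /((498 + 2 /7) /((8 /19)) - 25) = 133 /8109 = 0.02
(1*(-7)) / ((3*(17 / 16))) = -112 / 51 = -2.20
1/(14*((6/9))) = 0.11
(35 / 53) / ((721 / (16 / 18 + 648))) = 29200 / 49131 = 0.59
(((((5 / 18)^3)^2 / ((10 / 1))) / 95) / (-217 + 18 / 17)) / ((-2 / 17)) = 180625 / 9489274447104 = 0.00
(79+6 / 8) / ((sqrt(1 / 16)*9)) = 319 / 9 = 35.44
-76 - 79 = -155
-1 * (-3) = 3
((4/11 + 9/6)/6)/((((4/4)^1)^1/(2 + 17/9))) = 1435/1188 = 1.21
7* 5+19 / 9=334 / 9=37.11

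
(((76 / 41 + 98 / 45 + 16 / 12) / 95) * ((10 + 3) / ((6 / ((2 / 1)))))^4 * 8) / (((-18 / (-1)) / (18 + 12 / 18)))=63324078272 / 383326425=165.20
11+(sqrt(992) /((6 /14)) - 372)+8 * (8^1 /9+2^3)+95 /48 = -41459 /144+28 * sqrt(62) /3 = -214.42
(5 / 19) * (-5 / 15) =-0.09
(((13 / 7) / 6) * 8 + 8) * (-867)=-63580 / 7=-9082.86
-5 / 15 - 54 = -163 / 3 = -54.33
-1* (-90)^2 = -8100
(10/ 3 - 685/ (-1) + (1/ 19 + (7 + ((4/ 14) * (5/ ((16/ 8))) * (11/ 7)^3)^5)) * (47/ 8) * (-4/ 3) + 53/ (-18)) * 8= -71101792003178353968464/ 13644477536891652171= -5211.03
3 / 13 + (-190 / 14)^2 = 117472 / 637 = 184.41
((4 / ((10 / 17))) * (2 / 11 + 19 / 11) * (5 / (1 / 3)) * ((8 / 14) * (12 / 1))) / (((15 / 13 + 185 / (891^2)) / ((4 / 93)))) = 49.76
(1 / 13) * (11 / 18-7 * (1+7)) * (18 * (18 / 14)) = -8973 / 91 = -98.60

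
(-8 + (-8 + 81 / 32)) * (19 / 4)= -8189 / 128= -63.98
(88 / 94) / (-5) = -44 / 235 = -0.19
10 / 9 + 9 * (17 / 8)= 1457 / 72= 20.24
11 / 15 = 0.73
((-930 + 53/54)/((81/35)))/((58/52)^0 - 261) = 1.54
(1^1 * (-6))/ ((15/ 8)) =-16/ 5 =-3.20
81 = 81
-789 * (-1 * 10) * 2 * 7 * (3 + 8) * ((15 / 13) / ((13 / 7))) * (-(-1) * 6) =765487800 / 169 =4529513.61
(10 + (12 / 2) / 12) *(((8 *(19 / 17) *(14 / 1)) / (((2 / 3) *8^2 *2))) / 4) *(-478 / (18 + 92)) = -2002581 / 119680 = -16.73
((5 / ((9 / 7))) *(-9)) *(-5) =175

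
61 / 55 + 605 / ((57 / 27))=300634 / 1045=287.69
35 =35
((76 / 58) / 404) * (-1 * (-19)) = 361 / 5858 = 0.06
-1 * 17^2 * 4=-1156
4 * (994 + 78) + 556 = 4844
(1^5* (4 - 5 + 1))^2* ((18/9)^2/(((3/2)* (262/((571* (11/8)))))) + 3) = 0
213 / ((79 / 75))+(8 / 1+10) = 17397 / 79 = 220.22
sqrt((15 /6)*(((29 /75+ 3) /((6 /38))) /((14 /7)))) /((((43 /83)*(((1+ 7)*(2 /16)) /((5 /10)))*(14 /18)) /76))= 4731*sqrt(24130) /1505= 488.31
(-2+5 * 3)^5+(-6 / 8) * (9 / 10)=14851693 / 40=371292.32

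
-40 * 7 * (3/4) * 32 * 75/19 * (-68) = 34272000/19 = 1803789.47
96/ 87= 32/ 29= 1.10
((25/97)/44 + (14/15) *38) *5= 2270951/12804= 177.36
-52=-52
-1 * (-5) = 5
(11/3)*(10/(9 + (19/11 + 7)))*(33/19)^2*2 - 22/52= 113157/9386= 12.06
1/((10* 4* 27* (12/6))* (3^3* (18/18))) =0.00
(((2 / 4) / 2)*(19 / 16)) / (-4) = -19 / 256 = -0.07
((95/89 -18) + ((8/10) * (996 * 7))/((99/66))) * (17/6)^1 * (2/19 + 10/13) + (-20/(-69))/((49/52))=3408357178916/371622615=9171.55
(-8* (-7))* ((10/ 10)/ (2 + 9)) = 56/ 11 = 5.09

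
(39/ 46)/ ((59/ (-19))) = -741/ 2714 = -0.27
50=50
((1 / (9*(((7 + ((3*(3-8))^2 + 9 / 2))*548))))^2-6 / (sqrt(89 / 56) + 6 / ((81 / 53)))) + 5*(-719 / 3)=-921382952267938924333 / 767795234076828540 + 8748*sqrt(1246) / 564335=-1199.49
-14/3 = -4.67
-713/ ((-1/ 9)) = 6417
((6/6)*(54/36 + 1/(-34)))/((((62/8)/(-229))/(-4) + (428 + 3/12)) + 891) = 91600/82173971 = 0.00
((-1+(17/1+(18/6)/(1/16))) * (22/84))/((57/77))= 3872/171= 22.64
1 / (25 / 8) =8 / 25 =0.32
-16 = -16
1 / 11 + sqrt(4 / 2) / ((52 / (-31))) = -0.75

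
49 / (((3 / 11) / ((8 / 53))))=4312 / 159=27.12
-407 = -407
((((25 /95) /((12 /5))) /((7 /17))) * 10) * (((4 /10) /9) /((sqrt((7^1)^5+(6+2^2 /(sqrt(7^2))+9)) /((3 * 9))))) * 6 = 1275 * sqrt(824306) /7830907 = 0.15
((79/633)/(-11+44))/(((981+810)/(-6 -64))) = -5530/37412199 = -0.00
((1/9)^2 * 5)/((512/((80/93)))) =25/241056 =0.00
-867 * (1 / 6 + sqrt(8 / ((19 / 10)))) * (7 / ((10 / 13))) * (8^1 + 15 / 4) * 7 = -25957113 * sqrt(95) / 190 - 8652371 / 80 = -1439726.44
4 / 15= 0.27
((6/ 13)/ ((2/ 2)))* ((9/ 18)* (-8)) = -24/ 13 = -1.85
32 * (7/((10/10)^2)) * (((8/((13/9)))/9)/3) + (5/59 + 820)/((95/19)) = 483131/2301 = 209.97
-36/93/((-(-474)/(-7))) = 14/2449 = 0.01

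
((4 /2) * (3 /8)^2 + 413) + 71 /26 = 173061 /416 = 416.01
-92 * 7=-644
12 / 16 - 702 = -2805 / 4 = -701.25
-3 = -3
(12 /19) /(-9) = -4 /57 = -0.07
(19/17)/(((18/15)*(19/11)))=0.54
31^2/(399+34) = 961/433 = 2.22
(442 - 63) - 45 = 334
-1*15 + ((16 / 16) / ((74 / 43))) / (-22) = -24463 / 1628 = -15.03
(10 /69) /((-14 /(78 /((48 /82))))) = -2665 /1932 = -1.38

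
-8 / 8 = -1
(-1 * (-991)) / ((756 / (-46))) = -22793 / 378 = -60.30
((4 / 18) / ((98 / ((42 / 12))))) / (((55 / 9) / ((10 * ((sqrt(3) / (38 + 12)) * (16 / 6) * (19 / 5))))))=76 * sqrt(3) / 28875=0.00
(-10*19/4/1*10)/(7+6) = -475/13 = -36.54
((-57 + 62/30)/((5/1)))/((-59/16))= 13184/4425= 2.98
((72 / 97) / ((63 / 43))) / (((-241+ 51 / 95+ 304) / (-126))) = -49020 / 48791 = -1.00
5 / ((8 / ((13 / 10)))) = 0.81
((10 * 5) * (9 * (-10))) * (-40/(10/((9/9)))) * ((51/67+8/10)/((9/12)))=2510400/67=37468.66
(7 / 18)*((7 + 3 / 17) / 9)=427 / 1377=0.31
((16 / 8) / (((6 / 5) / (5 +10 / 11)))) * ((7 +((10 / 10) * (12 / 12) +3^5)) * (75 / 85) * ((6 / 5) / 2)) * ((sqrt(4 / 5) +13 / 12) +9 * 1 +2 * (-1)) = 97890 * sqrt(5) / 187 +7912775 / 748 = 11749.10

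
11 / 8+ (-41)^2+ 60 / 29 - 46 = 1638.44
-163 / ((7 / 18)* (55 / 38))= -289.59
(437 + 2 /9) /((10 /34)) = 13379 /9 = 1486.56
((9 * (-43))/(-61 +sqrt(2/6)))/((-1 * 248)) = -70821/2768176 - 387 * sqrt(3)/2768176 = -0.03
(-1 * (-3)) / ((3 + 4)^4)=3 / 2401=0.00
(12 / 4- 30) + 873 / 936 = -2711 / 104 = -26.07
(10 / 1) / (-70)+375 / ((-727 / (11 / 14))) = -797 / 1454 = -0.55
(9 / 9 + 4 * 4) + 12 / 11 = 199 / 11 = 18.09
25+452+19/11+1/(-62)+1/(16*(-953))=2489090803/5199568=478.71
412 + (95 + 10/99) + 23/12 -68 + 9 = 178207/396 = 450.02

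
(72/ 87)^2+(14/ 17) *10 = 127532/ 14297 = 8.92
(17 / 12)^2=289 / 144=2.01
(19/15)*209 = 3971/15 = 264.73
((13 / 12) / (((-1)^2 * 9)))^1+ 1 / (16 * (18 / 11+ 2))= 2377 / 17280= 0.14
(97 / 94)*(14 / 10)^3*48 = 798504 / 5875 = 135.92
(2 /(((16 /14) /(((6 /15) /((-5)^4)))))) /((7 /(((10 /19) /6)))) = 1 /71250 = 0.00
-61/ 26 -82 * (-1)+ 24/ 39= 2087/ 26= 80.27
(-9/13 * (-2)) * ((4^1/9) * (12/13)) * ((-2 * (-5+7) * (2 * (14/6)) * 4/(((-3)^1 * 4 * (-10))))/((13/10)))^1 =-1792/6591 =-0.27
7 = 7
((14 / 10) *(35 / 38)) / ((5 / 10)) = 49 / 19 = 2.58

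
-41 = -41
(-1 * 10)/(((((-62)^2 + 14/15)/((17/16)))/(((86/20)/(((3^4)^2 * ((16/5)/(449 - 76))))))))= -6816575/32290057728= -0.00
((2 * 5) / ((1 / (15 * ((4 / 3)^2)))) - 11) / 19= 767 / 57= 13.46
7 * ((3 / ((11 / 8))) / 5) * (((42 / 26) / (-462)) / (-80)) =21 / 157300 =0.00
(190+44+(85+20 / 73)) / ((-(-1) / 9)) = 209763 / 73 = 2873.47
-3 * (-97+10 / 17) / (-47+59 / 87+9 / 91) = -38927889 / 6221099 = -6.26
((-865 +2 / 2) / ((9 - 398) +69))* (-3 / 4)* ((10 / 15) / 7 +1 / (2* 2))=-783 / 1120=-0.70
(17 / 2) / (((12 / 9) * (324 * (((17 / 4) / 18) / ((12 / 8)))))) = 1 / 8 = 0.12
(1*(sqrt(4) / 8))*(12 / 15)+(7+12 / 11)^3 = 3526176 / 6655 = 529.85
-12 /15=-4 /5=-0.80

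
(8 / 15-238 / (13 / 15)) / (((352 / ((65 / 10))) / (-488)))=1630103 / 660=2469.85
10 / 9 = 1.11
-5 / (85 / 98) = -98 / 17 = -5.76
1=1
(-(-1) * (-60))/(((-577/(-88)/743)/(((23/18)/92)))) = -163460/1731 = -94.43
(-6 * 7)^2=1764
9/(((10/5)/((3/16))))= 27/32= 0.84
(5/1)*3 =15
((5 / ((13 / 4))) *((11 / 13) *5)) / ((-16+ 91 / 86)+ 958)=8600 / 1246037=0.01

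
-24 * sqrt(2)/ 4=-6 * sqrt(2)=-8.49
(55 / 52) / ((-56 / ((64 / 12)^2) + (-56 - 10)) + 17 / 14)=-3080 / 194389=-0.02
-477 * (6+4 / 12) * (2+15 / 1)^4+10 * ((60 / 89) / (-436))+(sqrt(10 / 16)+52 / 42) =-51402259288385 / 203721+sqrt(10) / 4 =-252316938.99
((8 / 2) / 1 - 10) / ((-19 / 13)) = 78 / 19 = 4.11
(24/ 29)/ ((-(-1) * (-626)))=-12/ 9077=-0.00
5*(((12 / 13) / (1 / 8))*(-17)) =-627.69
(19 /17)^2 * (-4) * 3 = -4332 /289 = -14.99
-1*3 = -3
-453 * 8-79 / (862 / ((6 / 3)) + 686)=-4048087 / 1117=-3624.07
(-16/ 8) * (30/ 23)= -60/ 23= -2.61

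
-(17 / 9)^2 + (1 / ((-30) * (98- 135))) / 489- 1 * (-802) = 3900428639 / 4885110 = 798.43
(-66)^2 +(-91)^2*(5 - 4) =12637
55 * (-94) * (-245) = 1266650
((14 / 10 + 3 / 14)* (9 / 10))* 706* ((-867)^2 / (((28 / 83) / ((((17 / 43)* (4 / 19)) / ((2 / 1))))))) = 380768371894179 / 4003300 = 95113624.23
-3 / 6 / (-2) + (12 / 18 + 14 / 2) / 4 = 13 / 6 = 2.17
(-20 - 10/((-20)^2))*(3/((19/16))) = -50.59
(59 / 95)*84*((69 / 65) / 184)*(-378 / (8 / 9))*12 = -18967851 / 12350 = -1535.86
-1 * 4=-4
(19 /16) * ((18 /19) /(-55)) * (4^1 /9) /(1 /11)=-1 /10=-0.10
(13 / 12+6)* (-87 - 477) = -3995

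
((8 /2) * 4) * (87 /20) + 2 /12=2093 /30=69.77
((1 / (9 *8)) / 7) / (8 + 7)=1 / 7560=0.00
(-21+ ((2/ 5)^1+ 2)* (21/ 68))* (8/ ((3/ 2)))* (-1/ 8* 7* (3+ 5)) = 64288/ 85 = 756.33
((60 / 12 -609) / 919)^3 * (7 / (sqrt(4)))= -771221024 / 776151559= -0.99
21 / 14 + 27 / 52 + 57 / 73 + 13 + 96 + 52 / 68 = 7264029 / 64532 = 112.56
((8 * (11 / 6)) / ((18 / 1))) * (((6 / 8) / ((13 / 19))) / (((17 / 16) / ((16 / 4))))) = 6688 / 1989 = 3.36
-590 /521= -1.13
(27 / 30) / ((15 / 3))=9 / 50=0.18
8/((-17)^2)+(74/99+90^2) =231771278/28611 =8100.78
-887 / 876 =-1.01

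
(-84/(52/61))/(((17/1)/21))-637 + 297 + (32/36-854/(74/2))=-35612843/73593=-483.92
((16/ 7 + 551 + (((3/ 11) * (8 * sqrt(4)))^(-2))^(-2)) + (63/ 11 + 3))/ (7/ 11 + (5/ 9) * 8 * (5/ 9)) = 7675392897/ 25780139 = 297.73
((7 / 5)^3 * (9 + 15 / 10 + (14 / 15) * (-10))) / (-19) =-2401 / 14250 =-0.17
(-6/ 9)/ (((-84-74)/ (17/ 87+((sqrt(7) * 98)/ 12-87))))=-7552/ 20619+49 * sqrt(7)/ 1422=-0.28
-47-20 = -67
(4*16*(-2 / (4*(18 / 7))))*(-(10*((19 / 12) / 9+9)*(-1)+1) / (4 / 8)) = -548912 / 243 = -2258.90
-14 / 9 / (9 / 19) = -266 / 81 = -3.28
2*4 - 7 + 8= 9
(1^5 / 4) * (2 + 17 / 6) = 29 / 24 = 1.21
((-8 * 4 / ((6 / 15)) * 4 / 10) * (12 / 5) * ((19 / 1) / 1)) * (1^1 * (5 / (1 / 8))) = -58368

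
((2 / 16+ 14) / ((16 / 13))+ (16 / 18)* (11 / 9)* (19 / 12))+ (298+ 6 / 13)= 126019643 / 404352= 311.66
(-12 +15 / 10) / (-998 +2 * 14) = 21 / 1940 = 0.01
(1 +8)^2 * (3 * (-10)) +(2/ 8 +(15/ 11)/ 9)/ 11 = -3528307/ 1452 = -2429.96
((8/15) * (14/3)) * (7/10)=392/225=1.74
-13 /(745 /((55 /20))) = -143 /2980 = -0.05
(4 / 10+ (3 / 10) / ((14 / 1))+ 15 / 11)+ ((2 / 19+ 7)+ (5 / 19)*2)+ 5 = 14.42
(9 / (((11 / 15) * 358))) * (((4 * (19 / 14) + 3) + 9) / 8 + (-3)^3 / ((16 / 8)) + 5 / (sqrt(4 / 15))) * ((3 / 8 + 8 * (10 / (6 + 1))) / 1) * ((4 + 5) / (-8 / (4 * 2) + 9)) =-254587455 / 49398272 + 4015575 * sqrt(15) / 3528448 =-0.75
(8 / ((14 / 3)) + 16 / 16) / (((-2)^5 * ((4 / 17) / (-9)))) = 2907 / 896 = 3.24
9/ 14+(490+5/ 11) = 75629/ 154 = 491.10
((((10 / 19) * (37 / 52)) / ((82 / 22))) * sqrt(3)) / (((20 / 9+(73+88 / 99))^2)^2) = 2670327 * sqrt(3) / 891873145211750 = 0.00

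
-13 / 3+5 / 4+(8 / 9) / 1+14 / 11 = -365 / 396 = -0.92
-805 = -805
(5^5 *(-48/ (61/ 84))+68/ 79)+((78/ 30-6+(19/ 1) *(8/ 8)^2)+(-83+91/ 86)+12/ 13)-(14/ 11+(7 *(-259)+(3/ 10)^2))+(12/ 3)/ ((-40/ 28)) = -606902806323049/ 2963203100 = -204813.10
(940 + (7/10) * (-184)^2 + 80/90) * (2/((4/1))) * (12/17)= 2217608/255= 8696.50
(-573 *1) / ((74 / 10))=-2865 / 37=-77.43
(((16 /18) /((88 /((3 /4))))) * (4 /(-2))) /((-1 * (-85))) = -1 /5610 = -0.00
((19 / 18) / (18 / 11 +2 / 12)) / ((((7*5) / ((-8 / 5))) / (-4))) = 6688 / 62475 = 0.11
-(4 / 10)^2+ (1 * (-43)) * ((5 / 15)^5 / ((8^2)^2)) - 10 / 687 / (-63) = -6374550361 / 39887769600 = -0.16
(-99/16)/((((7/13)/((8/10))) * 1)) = -1287/140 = -9.19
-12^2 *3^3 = -3888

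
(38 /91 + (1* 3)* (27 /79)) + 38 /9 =366539 /64701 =5.67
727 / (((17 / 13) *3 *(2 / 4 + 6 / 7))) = 132314 / 969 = 136.55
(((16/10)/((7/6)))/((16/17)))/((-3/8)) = -136/35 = -3.89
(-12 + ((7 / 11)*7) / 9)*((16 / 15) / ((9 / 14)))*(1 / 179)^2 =-255136 / 428227965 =-0.00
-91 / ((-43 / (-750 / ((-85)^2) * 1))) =-2730 / 12427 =-0.22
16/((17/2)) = 32/17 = 1.88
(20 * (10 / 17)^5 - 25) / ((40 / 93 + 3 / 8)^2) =-18541477108800 / 509446111457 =-36.40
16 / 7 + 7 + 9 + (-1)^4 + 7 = 184 / 7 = 26.29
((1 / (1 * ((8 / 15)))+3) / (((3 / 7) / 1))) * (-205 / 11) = -18655 / 88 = -211.99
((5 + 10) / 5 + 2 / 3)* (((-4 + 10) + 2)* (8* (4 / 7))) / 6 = 1408 / 63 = 22.35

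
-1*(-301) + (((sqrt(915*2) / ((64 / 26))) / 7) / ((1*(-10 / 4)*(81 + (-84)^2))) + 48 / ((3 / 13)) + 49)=558- sqrt(1830) / 307440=558.00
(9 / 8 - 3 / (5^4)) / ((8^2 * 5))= 5601 / 1600000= 0.00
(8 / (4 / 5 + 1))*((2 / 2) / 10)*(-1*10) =-40 / 9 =-4.44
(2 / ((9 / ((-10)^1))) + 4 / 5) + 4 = 116 / 45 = 2.58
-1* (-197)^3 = 7645373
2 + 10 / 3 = 16 / 3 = 5.33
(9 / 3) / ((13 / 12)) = 36 / 13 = 2.77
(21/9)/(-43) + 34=4379/129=33.95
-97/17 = -5.71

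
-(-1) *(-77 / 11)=-7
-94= -94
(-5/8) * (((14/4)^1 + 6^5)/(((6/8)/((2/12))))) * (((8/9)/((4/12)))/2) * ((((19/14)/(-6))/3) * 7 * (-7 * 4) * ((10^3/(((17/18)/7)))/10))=-7242714500/459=-15779334.42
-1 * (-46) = 46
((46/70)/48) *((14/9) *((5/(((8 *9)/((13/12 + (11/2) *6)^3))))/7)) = 1573612367/188116992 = 8.37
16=16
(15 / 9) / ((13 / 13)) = 5 / 3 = 1.67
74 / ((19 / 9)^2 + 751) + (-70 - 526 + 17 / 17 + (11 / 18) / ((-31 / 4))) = -5078925929 / 8536284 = -594.98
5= 5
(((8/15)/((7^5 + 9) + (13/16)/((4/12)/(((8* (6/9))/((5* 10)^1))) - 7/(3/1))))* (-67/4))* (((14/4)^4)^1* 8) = -6112946/9585705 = -0.64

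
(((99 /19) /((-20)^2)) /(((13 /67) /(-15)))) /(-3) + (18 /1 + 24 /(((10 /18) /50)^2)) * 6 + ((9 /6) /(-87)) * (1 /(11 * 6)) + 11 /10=22059066706753 /18910320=1166509.44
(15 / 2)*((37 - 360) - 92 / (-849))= -1370675 / 566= -2421.69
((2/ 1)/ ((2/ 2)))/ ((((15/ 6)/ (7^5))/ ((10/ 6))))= 67228/ 3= 22409.33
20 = 20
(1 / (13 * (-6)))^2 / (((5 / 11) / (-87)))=-319 / 10140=-0.03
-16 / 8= -2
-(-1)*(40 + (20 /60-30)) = 31 /3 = 10.33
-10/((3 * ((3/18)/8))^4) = -655360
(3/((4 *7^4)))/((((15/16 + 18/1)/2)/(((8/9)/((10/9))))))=32/1212505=0.00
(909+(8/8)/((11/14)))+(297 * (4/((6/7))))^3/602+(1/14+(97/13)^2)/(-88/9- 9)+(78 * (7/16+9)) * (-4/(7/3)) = 418206680141948/94565471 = 4422403.61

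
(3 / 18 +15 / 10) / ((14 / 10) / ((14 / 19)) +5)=50 / 207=0.24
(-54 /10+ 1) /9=-22 /45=-0.49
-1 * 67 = -67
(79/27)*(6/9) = 158/81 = 1.95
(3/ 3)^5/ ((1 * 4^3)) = 1/ 64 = 0.02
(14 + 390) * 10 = 4040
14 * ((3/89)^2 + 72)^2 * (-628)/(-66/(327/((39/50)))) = 2597596304128295400/8972140463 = 289518015.78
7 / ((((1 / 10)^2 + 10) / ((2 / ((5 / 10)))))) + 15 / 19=3.59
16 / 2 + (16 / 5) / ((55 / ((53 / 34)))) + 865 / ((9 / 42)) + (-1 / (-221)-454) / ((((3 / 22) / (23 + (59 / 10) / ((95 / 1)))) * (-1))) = 80825.43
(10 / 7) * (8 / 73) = 80 / 511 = 0.16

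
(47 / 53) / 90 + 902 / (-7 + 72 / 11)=-9465541 / 4770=-1984.39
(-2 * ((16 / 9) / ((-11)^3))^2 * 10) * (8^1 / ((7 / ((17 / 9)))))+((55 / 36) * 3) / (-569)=-167323213675 / 20575667682108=-0.01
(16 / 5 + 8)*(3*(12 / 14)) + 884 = 4564 / 5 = 912.80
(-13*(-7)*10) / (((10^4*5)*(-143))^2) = 7 / 393250000000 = 0.00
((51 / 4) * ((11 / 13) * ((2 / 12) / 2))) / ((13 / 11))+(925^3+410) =2140090360697 / 2704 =791453535.76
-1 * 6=-6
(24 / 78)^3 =0.03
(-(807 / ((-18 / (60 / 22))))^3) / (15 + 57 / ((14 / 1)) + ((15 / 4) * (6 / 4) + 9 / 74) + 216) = 201658529240 / 26565429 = 7591.01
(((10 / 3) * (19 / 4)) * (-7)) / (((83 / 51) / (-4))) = 22610 / 83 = 272.41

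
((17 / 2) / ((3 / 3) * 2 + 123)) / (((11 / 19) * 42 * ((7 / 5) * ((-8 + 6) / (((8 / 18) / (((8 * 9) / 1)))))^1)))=-323 / 52390800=-0.00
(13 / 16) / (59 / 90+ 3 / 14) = 4095 / 4384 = 0.93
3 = 3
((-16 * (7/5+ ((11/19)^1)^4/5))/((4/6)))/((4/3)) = -16683984/651605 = -25.60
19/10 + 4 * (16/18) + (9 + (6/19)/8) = 49573/3420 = 14.50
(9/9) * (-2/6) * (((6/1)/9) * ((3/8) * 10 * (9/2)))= -3.75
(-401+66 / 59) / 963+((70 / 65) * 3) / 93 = -8712541 / 22897251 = -0.38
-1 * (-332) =332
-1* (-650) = 650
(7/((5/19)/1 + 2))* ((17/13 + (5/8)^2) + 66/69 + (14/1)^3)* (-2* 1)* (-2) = 6990478271/205712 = 33981.87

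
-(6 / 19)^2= -36 / 361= -0.10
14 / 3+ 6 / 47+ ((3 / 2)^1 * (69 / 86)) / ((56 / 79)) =8817005 / 1358112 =6.49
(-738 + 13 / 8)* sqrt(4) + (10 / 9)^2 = -476771 / 324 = -1471.52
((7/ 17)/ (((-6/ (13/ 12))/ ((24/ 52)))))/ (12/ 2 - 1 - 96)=1/ 2652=0.00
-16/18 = -0.89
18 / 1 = 18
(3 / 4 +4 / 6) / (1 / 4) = 17 / 3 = 5.67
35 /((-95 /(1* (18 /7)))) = -18 /19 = -0.95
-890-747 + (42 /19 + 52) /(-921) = -1637.06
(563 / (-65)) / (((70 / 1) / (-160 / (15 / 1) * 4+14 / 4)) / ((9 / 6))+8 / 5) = -26461 / 1248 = -21.20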